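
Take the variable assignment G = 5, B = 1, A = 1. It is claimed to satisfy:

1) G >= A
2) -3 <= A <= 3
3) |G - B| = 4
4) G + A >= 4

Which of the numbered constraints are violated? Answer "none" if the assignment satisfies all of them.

1) G = 5, A = 1; 5 ≥ 1 — OK.
2) A = 1 lies in [-3, 3] — OK.
3) |5 - 1| = 4 — OK.
4) G + A = 5 + 1 = 6; 6 ≥ 4 — OK.

Yes — all constraints hold.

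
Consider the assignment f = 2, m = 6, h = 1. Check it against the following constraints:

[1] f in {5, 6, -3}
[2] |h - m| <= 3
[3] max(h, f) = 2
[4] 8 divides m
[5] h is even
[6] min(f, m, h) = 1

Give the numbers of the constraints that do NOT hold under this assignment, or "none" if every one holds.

[1] f = 2 is not in {5, 6, -3}  FAIL
[2] |1 - 6| = 5; 5 > 3, exceeds bound 3  FAIL
[3] max(1, 2) = 2  OK
[4] 6 = 8*0 + 6, so 8 does not divide 6  FAIL
[5] h = 1 is odd  FAIL
[6] min(2, 6, 1) = 1  OK

Violated: 1, 2, 4, 5.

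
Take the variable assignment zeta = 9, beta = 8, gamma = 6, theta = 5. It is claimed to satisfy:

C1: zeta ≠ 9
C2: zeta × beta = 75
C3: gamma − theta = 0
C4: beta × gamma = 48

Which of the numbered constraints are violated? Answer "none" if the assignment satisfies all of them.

C1: zeta = 9, but 9 is required to differ  ✘
C2: zeta × beta = 9 × 8 = 72, not 75  ✘
C3: gamma − theta = 6 − 5 = 1, not 0  ✘
C4: beta × gamma = 8 × 6 = 48  ✔

Constraints 1, 2, 3 are violated.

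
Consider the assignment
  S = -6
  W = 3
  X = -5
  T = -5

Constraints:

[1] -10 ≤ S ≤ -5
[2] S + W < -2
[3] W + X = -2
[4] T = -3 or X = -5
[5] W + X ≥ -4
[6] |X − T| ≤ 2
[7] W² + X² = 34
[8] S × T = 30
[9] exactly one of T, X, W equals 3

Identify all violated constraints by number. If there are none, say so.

[1] S = -6 lies in [-10, -5]  holds
[2] S + W = -6 + 3 = -3; -3 < -2  holds
[3] W + X = 3 + (-5) = -2  holds
[4] T = -5 ≠ -3, but X = -5 = -5 (second disjunct)  holds
[5] W + X = 3 + (-5) = -2; -2 ≥ -4  holds
[6] |-5 − (-5)| = 0; 0 ≤ 2  holds
[7] W² + X² = 3² + (-5)² = 9 + 25 = 34  holds
[8] S × T = -6 × (-5) = 30  holds
[9] T=-5, X=-5, W=3; 1 of them equals 3  holds

Yes — all constraints hold.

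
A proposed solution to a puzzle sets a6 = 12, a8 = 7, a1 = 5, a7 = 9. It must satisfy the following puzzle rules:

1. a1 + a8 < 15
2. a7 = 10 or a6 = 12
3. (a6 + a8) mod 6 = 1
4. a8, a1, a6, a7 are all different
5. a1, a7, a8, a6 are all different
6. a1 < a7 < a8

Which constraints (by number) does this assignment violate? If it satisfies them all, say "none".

Constraint 6 is violated.

1. a1 + a8 = 5 + 7 = 12; 12 < 15  ✓
2. a7 = 9 ≠ 10, but a6 = 12 = 12 (second disjunct)  ✓
3. a6 + a8 = 19; 19 mod 6 = 1  ✓
4. values 7, 5, 12, 9 are pairwise distinct  ✓
5. values 5, 9, 7, 12 are pairwise distinct  ✓
6. values 5, 9, 7; a7 = 9 is not < a8 = 7  ✗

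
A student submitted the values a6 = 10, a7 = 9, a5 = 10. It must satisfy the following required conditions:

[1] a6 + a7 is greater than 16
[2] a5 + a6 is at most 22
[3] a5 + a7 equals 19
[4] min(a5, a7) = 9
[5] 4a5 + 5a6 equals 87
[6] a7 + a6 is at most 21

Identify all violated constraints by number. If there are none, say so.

[1] a6 + a7 = 10 + 9 = 19; 19 > 16  ✔
[2] a5 + a6 = 10 + 10 = 20; 20 ≤ 22  ✔
[3] a5 + a7 = 10 + 9 = 19  ✔
[4] min(10, 9) = 9  ✔
[5] 4a5 + 5a6 = 4(10) + 5(10) = 90, not 87  ✘
[6] a7 + a6 = 9 + 10 = 19; 19 ≤ 21  ✔

Constraint 5 is violated.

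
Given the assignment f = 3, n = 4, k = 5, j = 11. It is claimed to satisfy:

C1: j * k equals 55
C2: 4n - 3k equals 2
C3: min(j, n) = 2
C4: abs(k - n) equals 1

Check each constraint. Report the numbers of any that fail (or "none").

C1: j * k = 11 * 5 = 55  holds
C2: 4n - 3k = 4(4) - 3(5) = 1, not 2  fails
C3: min(11, 4) = 4, not 2  fails
C4: abs(5 - 4) = 1  holds

The assignment fails constraints 2 and 3.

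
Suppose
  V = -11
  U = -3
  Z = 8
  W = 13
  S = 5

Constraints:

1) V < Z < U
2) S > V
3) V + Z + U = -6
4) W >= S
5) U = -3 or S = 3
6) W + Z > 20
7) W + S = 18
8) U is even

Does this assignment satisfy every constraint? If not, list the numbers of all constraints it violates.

The assignment fails constraints 1 and 8.

1) values -11, 8, -3; Z = 8 is not < U = -3 — fails.
2) S = 5, V = -11; 5 > -11 — holds.
3) V + Z + U = -11 + 8 + (-3) = -6 — holds.
4) W = 13, S = 5; 13 ≥ 5 — holds.
5) U = -3 = -3 (first disjunct) — holds.
6) W + Z = 13 + 8 = 21; 21 > 20 — holds.
7) W + S = 13 + 5 = 18 — holds.
8) U = -3 is odd — fails.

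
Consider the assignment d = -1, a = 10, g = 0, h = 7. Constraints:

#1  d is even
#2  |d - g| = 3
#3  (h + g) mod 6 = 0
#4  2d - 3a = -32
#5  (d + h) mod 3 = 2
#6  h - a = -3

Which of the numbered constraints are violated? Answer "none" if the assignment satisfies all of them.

No — constraints 1, 2, 3, 5 are not satisfied.

#1 d = -1 is odd  FAIL
#2 |-1 - 0| = 1, not 3  FAIL
#3 h + g = 7; 7 mod 6 = 1, not 0  FAIL
#4 2d - 3a = 2(-1) - 3(10) = -32  OK
#5 d + h = 6; 6 mod 3 = 0, not 2  FAIL
#6 h - a = 7 - 10 = -3  OK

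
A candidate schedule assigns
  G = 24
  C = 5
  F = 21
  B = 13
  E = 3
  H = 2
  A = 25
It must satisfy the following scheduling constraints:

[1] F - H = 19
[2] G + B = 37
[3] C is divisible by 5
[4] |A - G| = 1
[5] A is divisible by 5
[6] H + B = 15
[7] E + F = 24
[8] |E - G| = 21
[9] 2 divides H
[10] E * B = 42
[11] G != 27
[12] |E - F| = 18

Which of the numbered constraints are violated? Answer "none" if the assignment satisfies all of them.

No — constraint 10 is not satisfied.

[1] F - H = 21 - 2 = 19 — OK.
[2] G + B = 24 + 13 = 37 — OK.
[3] 5 / 5 = 1, so 5 divides 5 — OK.
[4] |25 - 24| = 1 — OK.
[5] 25 / 5 = 5, so 5 divides 25 — OK.
[6] H + B = 2 + 13 = 15 — OK.
[7] E + F = 3 + 21 = 24 — OK.
[8] |3 - 24| = 21 — OK.
[9] 2 / 2 = 1, so 2 divides 2 — OK.
[10] E * B = 3 * 13 = 39, not 42 — violated.
[11] G = 24, and 24 ≠ 27 — OK.
[12] |3 - 21| = 18 — OK.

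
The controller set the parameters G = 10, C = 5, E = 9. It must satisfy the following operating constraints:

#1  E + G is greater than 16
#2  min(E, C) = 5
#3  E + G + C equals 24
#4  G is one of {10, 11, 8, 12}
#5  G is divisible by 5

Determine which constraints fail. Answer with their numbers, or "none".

#1 E + G = 9 + 10 = 19; 19 > 16 — OK.
#2 min(9, 5) = 5 — OK.
#3 E + G + C = 9 + 10 + 5 = 24 — OK.
#4 G = 10 is in {10, 11, 8, 12} — OK.
#5 10 / 5 = 2, so 5 divides 10 — OK.

No violations.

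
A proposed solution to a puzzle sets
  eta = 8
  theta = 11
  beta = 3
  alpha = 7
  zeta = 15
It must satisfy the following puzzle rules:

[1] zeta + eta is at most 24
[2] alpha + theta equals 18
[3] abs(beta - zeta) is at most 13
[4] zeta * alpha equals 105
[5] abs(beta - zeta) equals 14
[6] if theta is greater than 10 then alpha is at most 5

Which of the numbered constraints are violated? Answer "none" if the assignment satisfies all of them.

[1] zeta + eta = 15 + 8 = 23; 23 ≤ 24  true
[2] alpha + theta = 7 + 11 = 18  true
[3] abs(3 - 15) = 12; 12 ≤ 13  true
[4] zeta * alpha = 15 * 7 = 105  true
[5] abs(3 - 15) = 12, not 14  false
[6] theta = 11 > 10, so we need alpha ≤ 5; but alpha = 7 > 5  false

No — constraints 5, 6 are not satisfied.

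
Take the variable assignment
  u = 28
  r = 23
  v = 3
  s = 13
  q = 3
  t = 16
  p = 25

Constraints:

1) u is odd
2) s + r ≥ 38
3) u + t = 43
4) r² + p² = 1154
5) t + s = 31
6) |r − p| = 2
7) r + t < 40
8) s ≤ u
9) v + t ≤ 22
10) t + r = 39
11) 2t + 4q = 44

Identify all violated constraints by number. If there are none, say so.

1) u = 28 is even  FAIL
2) s + r = 13 + 23 = 36; 36 < 38, bound 38 not met  FAIL
3) u + t = 28 + 16 = 44, not 43  FAIL
4) r² + p² = 23² + 25² = 529 + 625 = 1154  OK
5) t + s = 16 + 13 = 29, not 31  FAIL
6) |23 − 25| = 2  OK
7) r + t = 23 + 16 = 39; 39 < 40  OK
8) s = 13, u = 28; 13 ≤ 28  OK
9) v + t = 3 + 16 = 19; 19 ≤ 22  OK
10) t + r = 16 + 23 = 39  OK
11) 2t + 4q = 2(16) + 4(3) = 44  OK

Constraints 1, 2, 3, and 5 do not hold.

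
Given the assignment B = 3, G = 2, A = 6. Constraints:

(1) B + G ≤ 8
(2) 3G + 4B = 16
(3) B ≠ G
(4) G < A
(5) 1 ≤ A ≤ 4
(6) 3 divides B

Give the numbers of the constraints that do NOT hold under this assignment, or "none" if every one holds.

(1) B + G = 3 + 2 = 5; 5 ≤ 8 — OK.
(2) 3G + 4B = 3(2) + 4(3) = 18, not 16 — violated.
(3) B = 3, G = 2; distinct — OK.
(4) G = 2, A = 6; 2 < 6 — OK.
(5) A = 6 is outside [1, 4] — violated.
(6) 3 / 3 = 1, so 3 divides 3 — OK.

No — constraints 2 and 5 are not satisfied.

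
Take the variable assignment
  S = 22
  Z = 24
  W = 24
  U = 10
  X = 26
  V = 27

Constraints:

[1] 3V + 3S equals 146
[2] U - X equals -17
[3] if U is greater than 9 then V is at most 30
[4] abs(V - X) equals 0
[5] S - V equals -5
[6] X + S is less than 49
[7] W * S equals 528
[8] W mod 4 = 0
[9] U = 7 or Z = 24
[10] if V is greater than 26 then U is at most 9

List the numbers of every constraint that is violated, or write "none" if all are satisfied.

[1] 3V + 3S = 3(27) + 3(22) = 147, not 146  FAIL
[2] U - X = 10 - 26 = -16, not -17  FAIL
[3] U = 10 > 9, so we need V ≤ 30; V = 27 ≤ 30  OK
[4] abs(27 - 26) = 1, not 0  FAIL
[5] S - V = 22 - 27 = -5  OK
[6] X + S = 26 + 22 = 48; 48 < 49  OK
[7] W * S = 24 * 22 = 528  OK
[8] 24 mod 4 = 0  OK
[9] U = 10 ≠ 7, but Z = 24 = 24 (second disjunct)  OK
[10] V = 27 > 26, so we need U ≤ 9; but U = 10 > 9  FAIL

Constraints 1, 2, 4, 10 do not hold.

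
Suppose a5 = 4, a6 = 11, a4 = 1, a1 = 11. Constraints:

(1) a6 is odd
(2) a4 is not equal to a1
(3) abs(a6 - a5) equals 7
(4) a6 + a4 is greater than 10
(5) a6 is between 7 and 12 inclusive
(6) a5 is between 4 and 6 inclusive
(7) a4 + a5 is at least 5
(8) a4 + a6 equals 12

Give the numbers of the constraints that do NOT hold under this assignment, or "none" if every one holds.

None — every constraint holds.

(1) a6 = 11 is odd  ✓
(2) a4 = 1, a1 = 11; distinct  ✓
(3) abs(11 - 4) = 7  ✓
(4) a6 + a4 = 11 + 1 = 12; 12 > 10  ✓
(5) a6 = 11 lies in [7, 12]  ✓
(6) a5 = 4 lies in [4, 6]  ✓
(7) a4 + a5 = 1 + 4 = 5; 5 ≥ 5  ✓
(8) a4 + a6 = 1 + 11 = 12  ✓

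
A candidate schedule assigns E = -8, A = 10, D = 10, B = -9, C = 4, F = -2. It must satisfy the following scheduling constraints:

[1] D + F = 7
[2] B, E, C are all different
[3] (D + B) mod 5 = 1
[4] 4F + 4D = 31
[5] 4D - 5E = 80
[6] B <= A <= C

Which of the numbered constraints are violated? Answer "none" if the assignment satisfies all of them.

Violated: 1, 4, 6.

[1] D + F = 10 + (-2) = 8, not 7 — fails.
[2] values -9, -8, 4 are pairwise distinct — holds.
[3] D + B = 1; 1 mod 5 = 1 — holds.
[4] 4F + 4D = 4(-2) + 4(10) = 32, not 31 — fails.
[5] 4D - 5E = 4(10) - 5(-8) = 80 — holds.
[6] values -9, 10, 4; A = 10 is not <= C = 4 — fails.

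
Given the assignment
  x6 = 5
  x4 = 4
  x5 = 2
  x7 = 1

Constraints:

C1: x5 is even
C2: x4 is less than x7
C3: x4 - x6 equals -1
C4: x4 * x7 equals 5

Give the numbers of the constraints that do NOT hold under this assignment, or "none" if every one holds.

C1: x5 = 2 is even  OK
C2: x4 = 4, x7 = 1; 4 ≥ 1 (want <)  FAIL
C3: x4 - x6 = 4 - 5 = -1  OK
C4: x4 * x7 = 4 * 1 = 4, not 5  FAIL

Constraints 2, 4 are violated.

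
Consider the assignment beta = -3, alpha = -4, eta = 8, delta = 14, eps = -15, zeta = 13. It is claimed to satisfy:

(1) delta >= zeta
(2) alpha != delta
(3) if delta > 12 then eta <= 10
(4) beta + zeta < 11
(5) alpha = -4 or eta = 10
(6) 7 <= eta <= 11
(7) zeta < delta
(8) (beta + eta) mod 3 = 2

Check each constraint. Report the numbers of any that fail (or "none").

(1) delta = 14, zeta = 13; 14 ≥ 13  OK
(2) alpha = -4, delta = 14; distinct  OK
(3) delta = 14 > 12, so we need eta ≤ 10; eta = 8 ≤ 10  OK
(4) beta + zeta = -3 + 13 = 10; 10 < 11  OK
(5) alpha = -4 = -4 (first disjunct)  OK
(6) eta = 8 lies in [7, 11]  OK
(7) zeta = 13, delta = 14; 13 < 14  OK
(8) beta + eta = 5; 5 mod 3 = 2  OK

All constraints are satisfied.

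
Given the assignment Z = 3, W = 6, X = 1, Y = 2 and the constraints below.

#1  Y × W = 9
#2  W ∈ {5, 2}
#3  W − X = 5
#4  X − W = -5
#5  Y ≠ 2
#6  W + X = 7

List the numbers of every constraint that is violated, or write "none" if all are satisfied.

No — constraints 1, 2, 5 are not satisfied.

#1 Y × W = 2 × 6 = 12, not 9  FAIL
#2 W = 6 is not in {5, 2}  FAIL
#3 W − X = 6 − 1 = 5  OK
#4 X − W = 1 − 6 = -5  OK
#5 Y = 2, but 2 is required to differ  FAIL
#6 W + X = 6 + 1 = 7  OK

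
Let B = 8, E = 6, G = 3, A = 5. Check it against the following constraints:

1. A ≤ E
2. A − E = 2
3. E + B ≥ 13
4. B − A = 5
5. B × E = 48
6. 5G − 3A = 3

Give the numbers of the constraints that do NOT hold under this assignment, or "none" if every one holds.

Constraints 2, 4, 6 do not hold.

1. A = 5, E = 6; 5 ≤ 6  true
2. A − E = 5 − 6 = -1, not 2  false
3. E + B = 6 + 8 = 14; 14 ≥ 13  true
4. B − A = 8 − 5 = 3, not 5  false
5. B × E = 8 × 6 = 48  true
6. 5G − 3A = 5(3) − 3(5) = 0, not 3  false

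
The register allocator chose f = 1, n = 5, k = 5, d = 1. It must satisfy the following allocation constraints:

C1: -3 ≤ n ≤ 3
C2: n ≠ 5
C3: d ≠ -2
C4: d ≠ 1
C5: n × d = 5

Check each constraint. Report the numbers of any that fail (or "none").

Constraints 1, 2, 4 do not hold.

C1: n = 5 is outside [-3, 3] — violated.
C2: n = 5, but 5 is required to differ — violated.
C3: d = 1, and 1 ≠ -2 — satisfied.
C4: d = 1, but 1 is required to differ — violated.
C5: n × d = 5 × 1 = 5 — satisfied.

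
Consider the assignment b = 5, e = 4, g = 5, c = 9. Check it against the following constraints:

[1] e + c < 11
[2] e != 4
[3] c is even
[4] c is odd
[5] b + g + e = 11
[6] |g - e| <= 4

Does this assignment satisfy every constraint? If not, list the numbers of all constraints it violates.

[1] e + c = 4 + 9 = 13; 13 ≥ 11, bound 11 not met — violated.
[2] e = 4, but 4 is required to differ — violated.
[3] c = 9 is odd — violated.
[4] c = 9 is odd — OK.
[5] b + g + e = 5 + 5 + 4 = 14, not 11 — violated.
[6] |5 - 4| = 1; 1 ≤ 4 — OK.

Constraints 1, 2, 3, 5 are violated.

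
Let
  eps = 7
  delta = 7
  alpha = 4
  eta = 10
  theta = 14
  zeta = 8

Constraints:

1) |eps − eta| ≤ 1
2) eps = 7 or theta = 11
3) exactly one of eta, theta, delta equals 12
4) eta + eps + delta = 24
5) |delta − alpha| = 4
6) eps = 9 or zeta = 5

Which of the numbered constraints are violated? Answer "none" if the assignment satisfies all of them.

1) |7 − 10| = 3; 3 > 1, exceeds bound 1  ✗
2) eps = 7 = 7 (first disjunct)  ✓
3) eta=10, theta=14, delta=7; 0 of them equal 12, not exactly one  ✗
4) eta + eps + delta = 10 + 7 + 7 = 24  ✓
5) |7 − 4| = 3, not 4  ✗
6) eps = 7 ≠ 9 and zeta = 8 ≠ 5; both disjuncts false  ✗

Constraints 1, 3, 5, and 6 are violated.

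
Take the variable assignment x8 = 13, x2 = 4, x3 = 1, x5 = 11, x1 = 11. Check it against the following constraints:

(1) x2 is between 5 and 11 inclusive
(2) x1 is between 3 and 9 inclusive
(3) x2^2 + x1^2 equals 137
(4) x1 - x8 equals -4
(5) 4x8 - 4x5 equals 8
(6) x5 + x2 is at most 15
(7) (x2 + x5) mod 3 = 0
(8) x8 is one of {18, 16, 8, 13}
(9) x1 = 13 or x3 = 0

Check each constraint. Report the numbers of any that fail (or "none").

(1) x2 = 4 is outside [5, 11]  FAIL
(2) x1 = 11 is outside [3, 9]  FAIL
(3) x2^2 + x1^2 = 4^2 + 11^2 = 16 + 121 = 137  OK
(4) x1 - x8 = 11 - 13 = -2, not -4  FAIL
(5) 4x8 - 4x5 = 4(13) - 4(11) = 8  OK
(6) x5 + x2 = 11 + 4 = 15; 15 ≤ 15  OK
(7) x2 + x5 = 15; 15 mod 3 = 0  OK
(8) x8 = 13 is in {18, 16, 8, 13}  OK
(9) x1 = 11 ≠ 13 and x3 = 1 ≠ 0; both disjuncts false  FAIL

The assignment fails constraints 1, 2, 4, and 9.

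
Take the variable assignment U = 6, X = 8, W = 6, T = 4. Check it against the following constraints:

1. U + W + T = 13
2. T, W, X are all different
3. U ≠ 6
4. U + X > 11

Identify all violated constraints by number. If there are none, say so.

No — constraints 1 and 3 are not satisfied.

1. U + W + T = 6 + 6 + 4 = 16, not 13 — violated.
2. values 4, 6, 8 are pairwise distinct — satisfied.
3. U = 6, but 6 is required to differ — violated.
4. U + X = 6 + 8 = 14; 14 > 11 — satisfied.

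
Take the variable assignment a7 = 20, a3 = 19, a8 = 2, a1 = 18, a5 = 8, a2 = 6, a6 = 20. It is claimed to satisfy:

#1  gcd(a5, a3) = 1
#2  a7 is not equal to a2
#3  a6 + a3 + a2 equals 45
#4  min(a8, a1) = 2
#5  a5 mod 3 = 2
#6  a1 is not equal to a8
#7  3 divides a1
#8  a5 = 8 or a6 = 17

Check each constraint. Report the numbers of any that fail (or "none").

The assignment satisfies every constraint.

#1 gcd(8, 19) = 1 — holds.
#2 a7 = 20, a2 = 6; distinct — holds.
#3 a6 + a3 + a2 = 20 + 19 + 6 = 45 — holds.
#4 min(2, 18) = 2 — holds.
#5 8 mod 3 = 2 — holds.
#6 a1 = 18, a8 = 2; distinct — holds.
#7 18 / 3 = 6, so 3 divides 18 — holds.
#8 a5 = 8 = 8 (first disjunct) — holds.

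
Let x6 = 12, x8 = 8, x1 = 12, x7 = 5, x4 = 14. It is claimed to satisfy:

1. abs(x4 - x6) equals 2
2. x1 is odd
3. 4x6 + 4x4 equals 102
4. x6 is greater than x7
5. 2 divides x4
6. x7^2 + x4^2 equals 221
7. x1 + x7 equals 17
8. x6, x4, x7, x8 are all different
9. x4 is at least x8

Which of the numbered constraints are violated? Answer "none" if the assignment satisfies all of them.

Violated: 2 and 3.

1. abs(14 - 12) = 2 — satisfied.
2. x1 = 12 is even — violated.
3. 4x6 + 4x4 = 4(12) + 4(14) = 104, not 102 — violated.
4. x6 = 12, x7 = 5; 12 > 5 — satisfied.
5. 14 / 2 = 7, so 2 divides 14 — satisfied.
6. x7^2 + x4^2 = 5^2 + 14^2 = 25 + 196 = 221 — satisfied.
7. x1 + x7 = 12 + 5 = 17 — satisfied.
8. values 12, 14, 5, 8 are pairwise distinct — satisfied.
9. x4 = 14, x8 = 8; 14 ≥ 8 — satisfied.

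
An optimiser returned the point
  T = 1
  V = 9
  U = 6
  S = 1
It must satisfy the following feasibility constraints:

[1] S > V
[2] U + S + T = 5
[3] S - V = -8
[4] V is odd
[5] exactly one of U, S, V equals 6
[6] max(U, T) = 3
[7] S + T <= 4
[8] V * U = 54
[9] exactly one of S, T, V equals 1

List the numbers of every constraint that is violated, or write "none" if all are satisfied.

[1] S = 1, V = 9; 1 ≤ 9 (want >) — violated.
[2] U + S + T = 6 + 1 + 1 = 8, not 5 — violated.
[3] S - V = 1 - 9 = -8 — OK.
[4] V = 9 is odd — OK.
[5] U=6, S=1, V=9; 1 of them equals 6 — OK.
[6] max(6, 1) = 6, not 3 — violated.
[7] S + T = 1 + 1 = 2; 2 ≤ 4 — OK.
[8] V * U = 9 * 6 = 54 — OK.
[9] S=1, T=1, V=9; 2 of them equal 1, not exactly one — violated.

The assignment fails constraints 1, 2, 6, and 9.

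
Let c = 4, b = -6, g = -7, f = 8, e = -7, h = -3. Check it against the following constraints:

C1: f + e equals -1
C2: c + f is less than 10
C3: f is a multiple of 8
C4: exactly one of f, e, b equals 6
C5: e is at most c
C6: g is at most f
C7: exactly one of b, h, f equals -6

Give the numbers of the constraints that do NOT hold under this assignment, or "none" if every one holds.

Constraints 1, 2, 4 do not hold.

C1: f + e = 8 + (-7) = 1, not -1  FAIL
C2: c + f = 4 + 8 = 12; 12 ≥ 10, bound 10 not met  FAIL
C3: 8 / 8 = 1, so 8 divides 8  OK
C4: f=8, e=-7, b=-6; 0 of them equal 6, not exactly one  FAIL
C5: e = -7, c = 4; -7 ≤ 4  OK
C6: g = -7, f = 8; -7 ≤ 8  OK
C7: b=-6, h=-3, f=8; 1 of them equals -6  OK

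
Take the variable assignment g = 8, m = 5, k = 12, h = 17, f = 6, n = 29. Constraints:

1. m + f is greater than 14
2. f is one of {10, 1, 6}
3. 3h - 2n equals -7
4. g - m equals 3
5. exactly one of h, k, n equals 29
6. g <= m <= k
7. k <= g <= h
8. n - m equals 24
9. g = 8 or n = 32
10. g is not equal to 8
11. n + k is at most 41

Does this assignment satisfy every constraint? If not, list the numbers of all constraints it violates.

Constraints 1, 6, 7, and 10 do not hold.

1. m + f = 5 + 6 = 11; 11 ≤ 14, bound 14 not met — fails.
2. f = 6 is in {10, 1, 6} — holds.
3. 3h - 2n = 3(17) - 2(29) = -7 — holds.
4. g - m = 8 - 5 = 3 — holds.
5. h=17, k=12, n=29; 1 of them equals 29 — holds.
6. values 8, 5, 12; g = 8 is not <= m = 5 — fails.
7. values 12, 8, 17; k = 12 is not <= g = 8 — fails.
8. n - m = 29 - 5 = 24 — holds.
9. g = 8 = 8 (first disjunct) — holds.
10. g = 8, but 8 is required to differ — fails.
11. n + k = 29 + 12 = 41; 41 ≤ 41 — holds.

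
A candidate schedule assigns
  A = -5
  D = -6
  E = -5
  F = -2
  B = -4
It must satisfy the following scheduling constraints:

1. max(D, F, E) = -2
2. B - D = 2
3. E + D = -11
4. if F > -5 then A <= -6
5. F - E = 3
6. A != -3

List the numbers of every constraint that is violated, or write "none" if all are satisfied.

1. max(-6, -2, -5) = -2 — holds.
2. B - D = -4 - (-6) = 2 — holds.
3. E + D = -5 + (-6) = -11 — holds.
4. F = -2 > -5, so we need A ≤ -6; but A = -5 > -6 — does not hold.
5. F - E = -2 - (-5) = 3 — holds.
6. A = -5, and -5 ≠ -3 — holds.

Constraint 4 is violated.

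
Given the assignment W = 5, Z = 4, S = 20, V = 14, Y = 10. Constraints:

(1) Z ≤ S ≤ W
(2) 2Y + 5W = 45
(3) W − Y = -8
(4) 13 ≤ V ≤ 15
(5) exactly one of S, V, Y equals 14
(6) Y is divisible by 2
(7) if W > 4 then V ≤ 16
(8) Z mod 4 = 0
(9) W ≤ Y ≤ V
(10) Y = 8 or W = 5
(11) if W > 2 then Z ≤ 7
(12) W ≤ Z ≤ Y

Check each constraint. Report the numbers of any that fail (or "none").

(1) values 4, 20, 5; S = 20 is not ≤ W = 5  ✘
(2) 2Y + 5W = 2(10) + 5(5) = 45  ✔
(3) W − Y = 5 − 10 = -5, not -8  ✘
(4) V = 14 lies in [13, 15]  ✔
(5) S=20, V=14, Y=10; 1 of them equals 14  ✔
(6) 10 / 2 = 5, so 2 divides 10  ✔
(7) W = 5 > 4, so we need V ≤ 16; V = 14 ≤ 16  ✔
(8) 4 mod 4 = 0  ✔
(9) values 5 ≤ 10 ≤ 14  ✔
(10) Y = 10 ≠ 8, but W = 5 = 5 (second disjunct)  ✔
(11) W = 5 > 2, so we need Z ≤ 7; Z = 4 ≤ 7  ✔
(12) values 5, 4, 10; W = 5 is not ≤ Z = 4  ✘

Constraints 1, 3, and 12 are violated.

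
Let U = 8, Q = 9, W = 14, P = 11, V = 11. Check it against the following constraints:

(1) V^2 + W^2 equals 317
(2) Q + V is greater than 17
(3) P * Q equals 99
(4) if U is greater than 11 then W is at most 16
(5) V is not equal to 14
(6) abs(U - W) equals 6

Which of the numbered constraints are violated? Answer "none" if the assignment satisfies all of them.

The assignment satisfies every constraint.

(1) V^2 + W^2 = 11^2 + 14^2 = 121 + 196 = 317 — satisfied.
(2) Q + V = 9 + 11 = 20; 20 > 17 — satisfied.
(3) P * Q = 11 * 9 = 99 — satisfied.
(4) U = 8, not > 11; antecedent false, conditional vacuously true — satisfied.
(5) V = 11, and 11 ≠ 14 — satisfied.
(6) abs(8 - 14) = 6 — satisfied.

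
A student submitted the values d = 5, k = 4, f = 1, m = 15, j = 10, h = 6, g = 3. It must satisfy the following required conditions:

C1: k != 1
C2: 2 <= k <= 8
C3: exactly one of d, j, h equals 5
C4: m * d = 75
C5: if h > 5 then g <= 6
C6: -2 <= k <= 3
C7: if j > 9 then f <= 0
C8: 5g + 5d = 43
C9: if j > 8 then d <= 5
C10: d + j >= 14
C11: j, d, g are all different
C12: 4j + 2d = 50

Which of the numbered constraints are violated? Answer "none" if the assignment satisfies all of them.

No — constraints 6, 7, and 8 are not satisfied.

C1: k = 4, and 4 ≠ 1 — holds.
C2: k = 4 lies in [2, 8] — holds.
C3: d=5, j=10, h=6; 1 of them equals 5 — holds.
C4: m * d = 15 * 5 = 75 — holds.
C5: h = 6 > 5, so we need g ≤ 6; g = 3 ≤ 6 — holds.
C6: k = 4 is outside [-2, 3] — does not hold.
C7: j = 10 > 9, so we need f ≤ 0; but f = 1 > 0 — does not hold.
C8: 5g + 5d = 5(3) + 5(5) = 40, not 43 — does not hold.
C9: j = 10 > 8, so we need d ≤ 5; d = 5 ≤ 5 — holds.
C10: d + j = 5 + 10 = 15; 15 ≥ 14 — holds.
C11: values 10, 5, 3 are pairwise distinct — holds.
C12: 4j + 2d = 4(10) + 2(5) = 50 — holds.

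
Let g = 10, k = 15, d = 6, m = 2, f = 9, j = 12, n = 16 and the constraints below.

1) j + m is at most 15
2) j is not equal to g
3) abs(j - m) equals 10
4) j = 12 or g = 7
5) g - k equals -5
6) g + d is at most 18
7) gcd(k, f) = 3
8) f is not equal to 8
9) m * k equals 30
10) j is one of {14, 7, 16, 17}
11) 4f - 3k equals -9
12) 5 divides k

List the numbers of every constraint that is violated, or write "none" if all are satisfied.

Constraint 10 is violated.

1) j + m = 12 + 2 = 14; 14 ≤ 15 — satisfied.
2) j = 12, g = 10; distinct — satisfied.
3) abs(12 - 2) = 10 — satisfied.
4) j = 12 = 12 (first disjunct) — satisfied.
5) g - k = 10 - 15 = -5 — satisfied.
6) g + d = 10 + 6 = 16; 16 ≤ 18 — satisfied.
7) gcd(15, 9) = 3 — satisfied.
8) f = 9, and 9 ≠ 8 — satisfied.
9) m * k = 2 * 15 = 30 — satisfied.
10) j = 12 is not in {14, 7, 16, 17} — violated.
11) 4f - 3k = 4(9) - 3(15) = -9 — satisfied.
12) 15 / 5 = 3, so 5 divides 15 — satisfied.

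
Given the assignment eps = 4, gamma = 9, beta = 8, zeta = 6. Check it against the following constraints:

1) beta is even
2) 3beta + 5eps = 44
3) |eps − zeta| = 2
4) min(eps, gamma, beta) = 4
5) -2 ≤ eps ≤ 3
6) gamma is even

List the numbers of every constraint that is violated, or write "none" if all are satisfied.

1) beta = 8 is even — satisfied.
2) 3beta + 5eps = 3(8) + 5(4) = 44 — satisfied.
3) |4 − 6| = 2 — satisfied.
4) min(4, 9, 8) = 4 — satisfied.
5) eps = 4 is outside [-2, 3] — violated.
6) gamma = 9 is odd — violated.

Constraints 5, 6 do not hold.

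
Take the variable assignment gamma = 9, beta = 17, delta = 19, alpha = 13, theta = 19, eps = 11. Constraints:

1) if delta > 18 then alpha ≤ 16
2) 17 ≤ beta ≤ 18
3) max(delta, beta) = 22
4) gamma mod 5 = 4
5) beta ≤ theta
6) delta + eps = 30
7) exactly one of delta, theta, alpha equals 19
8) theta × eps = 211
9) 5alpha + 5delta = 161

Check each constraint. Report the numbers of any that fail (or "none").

Constraints 3, 7, 8, and 9 are violated.

1) delta = 19 > 18, so we need alpha ≤ 16; alpha = 13 ≤ 16 — holds.
2) beta = 17 lies in [17, 18] — holds.
3) max(19, 17) = 19, not 22 — does not hold.
4) 9 mod 5 = 4 — holds.
5) beta = 17, theta = 19; 17 ≤ 19 — holds.
6) delta + eps = 19 + 11 = 30 — holds.
7) delta=19, theta=19, alpha=13; 2 of them equal 19, not exactly one — does not hold.
8) theta × eps = 19 × 11 = 209, not 211 — does not hold.
9) 5alpha + 5delta = 5(13) + 5(19) = 160, not 161 — does not hold.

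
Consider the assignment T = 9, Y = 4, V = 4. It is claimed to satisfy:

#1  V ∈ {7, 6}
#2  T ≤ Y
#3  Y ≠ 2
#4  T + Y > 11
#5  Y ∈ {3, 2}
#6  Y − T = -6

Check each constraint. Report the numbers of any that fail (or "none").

Constraints 1, 2, 5, and 6 do not hold.

#1 V = 4 is not in {7, 6}  FAIL
#2 T = 9, Y = 4; 9 > 4 (want ≤)  FAIL
#3 Y = 4, and 4 ≠ 2  OK
#4 T + Y = 9 + 4 = 13; 13 > 11  OK
#5 Y = 4 is not in {3, 2}  FAIL
#6 Y − T = 4 − 9 = -5, not -6  FAIL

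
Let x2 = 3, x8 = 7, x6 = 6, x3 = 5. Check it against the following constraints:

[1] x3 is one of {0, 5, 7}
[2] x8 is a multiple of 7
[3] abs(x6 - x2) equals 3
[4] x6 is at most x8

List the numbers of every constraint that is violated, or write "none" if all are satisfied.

[1] x3 = 5 is in {0, 5, 7} — holds.
[2] 7 / 7 = 1, so 7 divides 7 — holds.
[3] abs(6 - 3) = 3 — holds.
[4] x6 = 6, x8 = 7; 6 ≤ 7 — holds.

No violations.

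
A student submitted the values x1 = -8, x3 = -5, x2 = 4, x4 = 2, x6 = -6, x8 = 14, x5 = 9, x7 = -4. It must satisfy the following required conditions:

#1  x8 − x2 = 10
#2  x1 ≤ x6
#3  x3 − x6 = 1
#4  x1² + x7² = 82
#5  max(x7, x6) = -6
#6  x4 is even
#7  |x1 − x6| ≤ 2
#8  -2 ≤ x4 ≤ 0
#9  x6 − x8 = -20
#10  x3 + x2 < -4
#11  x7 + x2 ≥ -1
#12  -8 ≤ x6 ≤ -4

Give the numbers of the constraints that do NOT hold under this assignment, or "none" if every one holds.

Constraints 4, 5, 8, and 10 do not hold.

#1 x8 − x2 = 14 − 4 = 10  yes
#2 x1 = -8, x6 = -6; -8 ≤ -6  yes
#3 x3 − x6 = -5 − (-6) = 1  yes
#4 x1² + x7² = (-8)² + (-4)² = 64 + 16 = 80, not 82  no
#5 max(-4, -6) = -4, not -6  no
#6 x4 = 2 is even  yes
#7 |-8 − (-6)| = 2; 2 ≤ 2  yes
#8 x4 = 2 is outside [-2, 0]  no
#9 x6 − x8 = -6 − 14 = -20  yes
#10 x3 + x2 = -5 + 4 = -1; -1 ≥ -4, bound -4 not met  no
#11 x7 + x2 = -4 + 4 = 0; 0 ≥ -1  yes
#12 x6 = -6 lies in [-8, -4]  yes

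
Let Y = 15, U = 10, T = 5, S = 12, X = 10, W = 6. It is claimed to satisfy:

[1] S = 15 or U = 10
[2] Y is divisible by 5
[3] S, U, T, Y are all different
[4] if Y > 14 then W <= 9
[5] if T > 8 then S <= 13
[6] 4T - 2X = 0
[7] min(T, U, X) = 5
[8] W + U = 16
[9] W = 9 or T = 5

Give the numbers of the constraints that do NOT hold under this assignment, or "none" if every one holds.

Yes — all constraints hold.

[1] S = 12 ≠ 15, but U = 10 = 10 (second disjunct) — OK.
[2] 15 / 5 = 3, so 5 divides 15 — OK.
[3] values 12, 10, 5, 15 are pairwise distinct — OK.
[4] Y = 15 > 14, so we need W ≤ 9; W = 6 ≤ 9 — OK.
[5] T = 5, not > 8; antecedent false, conditional vacuously true — OK.
[6] 4T - 2X = 4(5) - 2(10) = 0 — OK.
[7] min(5, 10, 10) = 5 — OK.
[8] W + U = 6 + 10 = 16 — OK.
[9] W = 6 ≠ 9, but T = 5 = 5 (second disjunct) — OK.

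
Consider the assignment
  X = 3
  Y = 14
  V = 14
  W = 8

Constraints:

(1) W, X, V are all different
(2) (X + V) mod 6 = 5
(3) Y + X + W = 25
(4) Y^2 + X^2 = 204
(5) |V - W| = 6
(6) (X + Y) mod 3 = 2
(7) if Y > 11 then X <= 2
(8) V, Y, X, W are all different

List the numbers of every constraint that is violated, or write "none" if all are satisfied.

(1) values 8, 3, 14 are pairwise distinct  yes
(2) X + V = 17; 17 mod 6 = 5  yes
(3) Y + X + W = 14 + 3 + 8 = 25  yes
(4) Y^2 + X^2 = 14^2 + 3^2 = 196 + 9 = 205, not 204  no
(5) |14 - 8| = 6  yes
(6) X + Y = 17; 17 mod 3 = 2  yes
(7) Y = 14 > 11, so we need X ≤ 2; but X = 3 > 2  no
(8) V = Y = 14, not all different  no

Violated: 4, 7, 8.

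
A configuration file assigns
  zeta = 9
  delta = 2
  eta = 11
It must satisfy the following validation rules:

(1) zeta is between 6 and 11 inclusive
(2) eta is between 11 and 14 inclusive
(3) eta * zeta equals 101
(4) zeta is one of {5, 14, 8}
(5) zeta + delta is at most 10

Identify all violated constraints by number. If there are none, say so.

(1) zeta = 9 lies in [6, 11] — holds.
(2) eta = 11 lies in [11, 14] — holds.
(3) eta * zeta = 11 * 9 = 99, not 101 — fails.
(4) zeta = 9 is not in {5, 14, 8} — fails.
(5) zeta + delta = 9 + 2 = 11; 11 > 10, bound 10 not met — fails.

The assignment fails constraints 3, 4, and 5.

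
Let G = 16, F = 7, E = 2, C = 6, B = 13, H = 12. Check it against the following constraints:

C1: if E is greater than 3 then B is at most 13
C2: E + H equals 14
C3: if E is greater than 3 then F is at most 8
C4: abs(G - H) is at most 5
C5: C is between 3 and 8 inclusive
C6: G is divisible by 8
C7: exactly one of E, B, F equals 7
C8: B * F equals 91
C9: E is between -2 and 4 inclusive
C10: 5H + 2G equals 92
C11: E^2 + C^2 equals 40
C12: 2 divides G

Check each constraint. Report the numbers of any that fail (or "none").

C1: E = 2, not > 3; antecedent false, conditional vacuously true — holds.
C2: E + H = 2 + 12 = 14 — holds.
C3: E = 2, not > 3; antecedent false, conditional vacuously true — holds.
C4: abs(16 - 12) = 4; 4 ≤ 5 — holds.
C5: C = 6 lies in [3, 8] — holds.
C6: 16 / 8 = 2, so 8 divides 16 — holds.
C7: E=2, B=13, F=7; 1 of them equals 7 — holds.
C8: B * F = 13 * 7 = 91 — holds.
C9: E = 2 lies in [-2, 4] — holds.
C10: 5H + 2G = 5(12) + 2(16) = 92 — holds.
C11: E^2 + C^2 = 2^2 + 6^2 = 4 + 36 = 40 — holds.
C12: 16 / 2 = 8, so 2 divides 16 — holds.

Yes — all constraints hold.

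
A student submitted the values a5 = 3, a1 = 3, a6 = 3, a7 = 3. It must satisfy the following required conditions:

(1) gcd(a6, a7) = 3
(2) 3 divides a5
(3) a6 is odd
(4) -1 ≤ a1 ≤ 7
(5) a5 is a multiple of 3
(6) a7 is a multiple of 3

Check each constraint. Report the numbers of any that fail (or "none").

(1) gcd(3, 3) = 3 — holds.
(2) 3 / 3 = 1, so 3 divides 3 — holds.
(3) a6 = 3 is odd — holds.
(4) a1 = 3 lies in [-1, 7] — holds.
(5) 3 / 3 = 1, so 3 divides 3 — holds.
(6) 3 / 3 = 1, so 3 divides 3 — holds.

The assignment satisfies every constraint.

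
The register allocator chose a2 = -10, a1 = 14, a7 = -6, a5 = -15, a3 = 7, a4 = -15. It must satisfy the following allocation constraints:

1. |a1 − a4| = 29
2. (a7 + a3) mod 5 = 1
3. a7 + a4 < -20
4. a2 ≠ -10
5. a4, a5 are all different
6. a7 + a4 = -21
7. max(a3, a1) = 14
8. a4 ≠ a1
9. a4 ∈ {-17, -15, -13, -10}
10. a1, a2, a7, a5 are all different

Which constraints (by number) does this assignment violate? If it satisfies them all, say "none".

1. |14 − (-15)| = 29  true
2. a7 + a3 = 1; 1 mod 5 = 1  true
3. a7 + a4 = -6 + (-15) = -21; -21 < -20  true
4. a2 = -10, but -10 is required to differ  false
5. a4 = a5 = -15, not all different  false
6. a7 + a4 = -6 + (-15) = -21  true
7. max(7, 14) = 14  true
8. a4 = -15, a1 = 14; distinct  true
9. a4 = -15 is in {-17, -15, -13, -10}  true
10. values 14, -10, -6, -15 are pairwise distinct  true

The assignment fails constraints 4 and 5.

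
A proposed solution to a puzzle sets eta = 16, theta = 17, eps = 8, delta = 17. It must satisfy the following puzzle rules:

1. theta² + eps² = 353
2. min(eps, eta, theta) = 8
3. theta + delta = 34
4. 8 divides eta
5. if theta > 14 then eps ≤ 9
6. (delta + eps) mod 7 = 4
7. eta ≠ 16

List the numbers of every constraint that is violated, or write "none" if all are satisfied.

No — constraint 7 is not satisfied.

1. theta² + eps² = 17² + 8² = 289 + 64 = 353 — satisfied.
2. min(8, 16, 17) = 8 — satisfied.
3. theta + delta = 17 + 17 = 34 — satisfied.
4. 16 / 8 = 2, so 8 divides 16 — satisfied.
5. theta = 17 > 14, so we need eps ≤ 9; eps = 8 ≤ 9 — satisfied.
6. delta + eps = 25; 25 mod 7 = 4 — satisfied.
7. eta = 16, but 16 is required to differ — violated.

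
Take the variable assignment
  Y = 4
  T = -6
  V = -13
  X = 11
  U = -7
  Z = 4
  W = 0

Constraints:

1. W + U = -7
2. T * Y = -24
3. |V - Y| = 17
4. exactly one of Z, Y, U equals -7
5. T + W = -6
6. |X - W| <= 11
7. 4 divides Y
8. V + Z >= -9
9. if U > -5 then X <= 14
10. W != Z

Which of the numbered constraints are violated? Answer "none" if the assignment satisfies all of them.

1. W + U = 0 + (-7) = -7 — satisfied.
2. T * Y = -6 * 4 = -24 — satisfied.
3. |-13 - 4| = 17 — satisfied.
4. Z=4, Y=4, U=-7; 1 of them equals -7 — satisfied.
5. T + W = -6 + 0 = -6 — satisfied.
6. |11 - 0| = 11; 11 ≤ 11 — satisfied.
7. 4 / 4 = 1, so 4 divides 4 — satisfied.
8. V + Z = -13 + 4 = -9; -9 ≥ -9 — satisfied.
9. U = -7, not > -5; antecedent false, conditional vacuously true — satisfied.
10. W = 0, Z = 4; distinct — satisfied.

No violations.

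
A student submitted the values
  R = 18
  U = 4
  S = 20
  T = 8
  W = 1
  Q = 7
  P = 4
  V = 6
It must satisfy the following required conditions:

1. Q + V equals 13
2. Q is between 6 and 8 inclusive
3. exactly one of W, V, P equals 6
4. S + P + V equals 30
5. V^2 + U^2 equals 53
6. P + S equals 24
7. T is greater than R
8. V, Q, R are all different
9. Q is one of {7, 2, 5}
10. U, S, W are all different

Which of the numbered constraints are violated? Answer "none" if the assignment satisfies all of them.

Constraints 5 and 7 are violated.

1. Q + V = 7 + 6 = 13  yes
2. Q = 7 lies in [6, 8]  yes
3. W=1, V=6, P=4; 1 of them equals 6  yes
4. S + P + V = 20 + 4 + 6 = 30  yes
5. V^2 + U^2 = 6^2 + 4^2 = 36 + 16 = 52, not 53  no
6. P + S = 4 + 20 = 24  yes
7. T = 8, R = 18; 8 ≤ 18 (want >)  no
8. values 6, 7, 18 are pairwise distinct  yes
9. Q = 7 is in {7, 2, 5}  yes
10. values 4, 20, 1 are pairwise distinct  yes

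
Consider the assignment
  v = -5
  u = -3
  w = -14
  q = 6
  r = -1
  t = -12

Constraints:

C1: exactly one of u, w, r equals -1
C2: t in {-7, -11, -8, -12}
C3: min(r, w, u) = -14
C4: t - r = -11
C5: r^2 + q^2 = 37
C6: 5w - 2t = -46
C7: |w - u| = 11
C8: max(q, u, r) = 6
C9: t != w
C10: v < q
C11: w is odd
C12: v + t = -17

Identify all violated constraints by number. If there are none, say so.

C1: u=-3, w=-14, r=-1; 1 of them equals -1  OK
C2: t = -12 is in {-7, -11, -8, -12}  OK
C3: min(-1, -14, -3) = -14  OK
C4: t - r = -12 - (-1) = -11  OK
C5: r^2 + q^2 = (-1)^2 + 6^2 = 1 + 36 = 37  OK
C6: 5w - 2t = 5(-14) - 2(-12) = -46  OK
C7: |-14 - (-3)| = 11  OK
C8: max(6, -3, -1) = 6  OK
C9: t = -12, w = -14; distinct  OK
C10: v = -5, q = 6; -5 < 6  OK
C11: w = -14 is even  FAIL
C12: v + t = -5 + (-12) = -17  OK

Constraint 11 is violated.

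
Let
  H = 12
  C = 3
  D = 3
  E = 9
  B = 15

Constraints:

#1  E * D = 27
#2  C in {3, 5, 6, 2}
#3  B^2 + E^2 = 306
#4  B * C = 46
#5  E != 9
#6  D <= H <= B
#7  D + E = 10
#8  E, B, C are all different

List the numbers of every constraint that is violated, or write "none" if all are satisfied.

No — constraints 4, 5, 7 are not satisfied.

#1 E * D = 9 * 3 = 27 — satisfied.
#2 C = 3 is in {3, 5, 6, 2} — satisfied.
#3 B^2 + E^2 = 15^2 + 9^2 = 225 + 81 = 306 — satisfied.
#4 B * C = 15 * 3 = 45, not 46 — violated.
#5 E = 9, but 9 is required to differ — violated.
#6 values 3 <= 12 <= 15 — satisfied.
#7 D + E = 3 + 9 = 12, not 10 — violated.
#8 values 9, 15, 3 are pairwise distinct — satisfied.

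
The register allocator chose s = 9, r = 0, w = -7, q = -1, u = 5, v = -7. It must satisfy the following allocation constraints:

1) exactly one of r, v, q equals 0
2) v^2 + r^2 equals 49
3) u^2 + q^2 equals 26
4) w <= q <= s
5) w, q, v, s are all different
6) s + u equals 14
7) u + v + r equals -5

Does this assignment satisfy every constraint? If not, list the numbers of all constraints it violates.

1) r=0, v=-7, q=-1; 1 of them equals 0 — holds.
2) v^2 + r^2 = (-7)^2 + 0^2 = 49 + 0 = 49 — holds.
3) u^2 + q^2 = 5^2 + (-1)^2 = 25 + 1 = 26 — holds.
4) values -7 <= -1 <= 9 — holds.
5) w = v = -7, not all different — does not hold.
6) s + u = 9 + 5 = 14 — holds.
7) u + v + r = 5 + (-7) + 0 = -2, not -5 — does not hold.

The assignment fails constraints 5 and 7.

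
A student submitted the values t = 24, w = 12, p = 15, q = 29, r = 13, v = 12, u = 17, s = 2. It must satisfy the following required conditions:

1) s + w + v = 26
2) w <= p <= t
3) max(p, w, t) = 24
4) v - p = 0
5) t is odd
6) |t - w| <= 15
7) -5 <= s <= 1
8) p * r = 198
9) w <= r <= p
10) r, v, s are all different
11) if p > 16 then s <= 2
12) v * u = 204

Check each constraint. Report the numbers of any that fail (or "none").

Violated: 4, 5, 7, and 8.

1) s + w + v = 2 + 12 + 12 = 26 — OK.
2) values 12 <= 15 <= 24 — OK.
3) max(15, 12, 24) = 24 — OK.
4) v - p = 12 - 15 = -3, not 0 — violated.
5) t = 24 is even — violated.
6) |24 - 12| = 12; 12 ≤ 15 — OK.
7) s = 2 is outside [-5, 1] — violated.
8) p * r = 15 * 13 = 195, not 198 — violated.
9) values 12 <= 13 <= 15 — OK.
10) values 13, 12, 2 are pairwise distinct — OK.
11) p = 15, not > 16; antecedent false, conditional vacuously true — OK.
12) v * u = 12 * 17 = 204 — OK.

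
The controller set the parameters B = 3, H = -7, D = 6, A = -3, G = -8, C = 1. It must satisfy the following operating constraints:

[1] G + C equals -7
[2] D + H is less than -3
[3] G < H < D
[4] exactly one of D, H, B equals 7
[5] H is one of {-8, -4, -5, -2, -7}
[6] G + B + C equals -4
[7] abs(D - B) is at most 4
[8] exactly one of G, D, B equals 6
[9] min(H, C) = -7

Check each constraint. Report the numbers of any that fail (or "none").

[1] G + C = -8 + 1 = -7 — holds.
[2] D + H = 6 + (-7) = -1; -1 ≥ -3, bound -3 not met — does not hold.
[3] values -8 < -7 < 6 — holds.
[4] D=6, H=-7, B=3; 0 of them equal 7, not exactly one — does not hold.
[5] H = -7 is in {-8, -4, -5, -2, -7} — holds.
[6] G + B + C = -8 + 3 + 1 = -4 — holds.
[7] abs(6 - 3) = 3; 3 ≤ 4 — holds.
[8] G=-8, D=6, B=3; 1 of them equals 6 — holds.
[9] min(-7, 1) = -7 — holds.

Constraints 2, 4 do not hold.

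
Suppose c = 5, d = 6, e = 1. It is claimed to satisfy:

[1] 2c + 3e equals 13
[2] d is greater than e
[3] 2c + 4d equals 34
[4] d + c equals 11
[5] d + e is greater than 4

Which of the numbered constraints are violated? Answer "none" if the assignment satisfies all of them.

[1] 2c + 3e = 2(5) + 3(1) = 13 — OK.
[2] d = 6, e = 1; 6 > 1 — OK.
[3] 2c + 4d = 2(5) + 4(6) = 34 — OK.
[4] d + c = 6 + 5 = 11 — OK.
[5] d + e = 6 + 1 = 7; 7 > 4 — OK.

All constraints are satisfied.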